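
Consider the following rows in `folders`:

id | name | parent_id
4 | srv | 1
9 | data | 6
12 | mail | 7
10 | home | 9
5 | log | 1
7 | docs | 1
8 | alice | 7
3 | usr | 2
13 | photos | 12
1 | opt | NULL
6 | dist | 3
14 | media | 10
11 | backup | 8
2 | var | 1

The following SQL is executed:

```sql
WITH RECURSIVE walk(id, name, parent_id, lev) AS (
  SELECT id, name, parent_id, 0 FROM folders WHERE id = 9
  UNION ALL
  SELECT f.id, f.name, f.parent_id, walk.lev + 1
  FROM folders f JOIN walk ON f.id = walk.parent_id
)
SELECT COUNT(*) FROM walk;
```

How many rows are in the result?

Base: id=9 (data), parent_id=6, lev 0.
Iteration 1: join on id=6 -> dist (id 6, parent_id=3, lev 1).
Iteration 2: join on id=3 -> usr (id 3, parent_id=2, lev 2).
Iteration 3: join on id=2 -> var (id 2, parent_id=1, lev 3).
Iteration 4: join on id=1 -> opt (id 1, parent_id=NULL, lev 4).
Iteration 5: parent_id is NULL; no match; recursion stops.
Total rows emitted: 5.

5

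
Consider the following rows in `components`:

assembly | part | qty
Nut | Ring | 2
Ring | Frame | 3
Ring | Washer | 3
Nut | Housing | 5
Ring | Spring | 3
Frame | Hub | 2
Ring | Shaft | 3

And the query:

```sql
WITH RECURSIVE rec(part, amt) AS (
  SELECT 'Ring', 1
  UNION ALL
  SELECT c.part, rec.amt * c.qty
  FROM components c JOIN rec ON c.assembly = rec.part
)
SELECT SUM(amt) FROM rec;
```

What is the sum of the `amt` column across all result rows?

19

Base: (Ring, amt=1).
Iteration 1: components of {Ring} -> Frame = 1*3 = 3, Shaft = 1*3 = 3, Spring = 1*3 = 3, Washer = 1*3 = 3.
Iteration 2: components of {Frame,Shaft,Spring,Washer} -> Hub = 3*2 = 6.
Iteration 3: no further components; recursion stops.
SUM(amt) = 1 + 3 + 3 + 3 + 3 + 6 = 19.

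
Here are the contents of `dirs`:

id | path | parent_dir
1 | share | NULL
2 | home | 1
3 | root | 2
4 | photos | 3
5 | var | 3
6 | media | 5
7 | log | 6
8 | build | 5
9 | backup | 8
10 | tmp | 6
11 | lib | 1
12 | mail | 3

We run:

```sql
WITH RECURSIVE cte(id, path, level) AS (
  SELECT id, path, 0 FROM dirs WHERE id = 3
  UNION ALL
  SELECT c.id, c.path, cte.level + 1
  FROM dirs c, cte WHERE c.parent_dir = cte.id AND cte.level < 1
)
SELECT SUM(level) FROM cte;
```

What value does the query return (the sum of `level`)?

3

Base: id=3 (root) at level 0.
Iteration 1: rows with parent_dir in {3} -> photos (id 4, level 1), var (id 5, level 1), mail (id 12, level 1).
Iteration 2: level < 1 fails for all current rows; recursion stops.
SUM(level) = 0 + 1 + 1 + 1 = 3.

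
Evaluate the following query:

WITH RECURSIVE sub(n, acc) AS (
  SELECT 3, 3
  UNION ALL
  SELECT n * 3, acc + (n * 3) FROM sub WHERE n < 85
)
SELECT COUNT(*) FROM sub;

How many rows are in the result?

5

Base: n=3, acc=3.
Iteration 1: 3 < 85 holds -> n = 3 * 3 = 9, acc = 3 + 9 = 12.
Iteration 2: 9 < 85 holds -> n = 9 * 3 = 27, acc = 12 + 27 = 39.
Iteration 3: 27 < 85 holds -> n = 27 * 3 = 81, acc = 39 + 81 = 120.
Iteration 4: 81 < 85 holds -> n = 81 * 3 = 243, acc = 120 + 243 = 363.
Iteration 5: 243 < 85 fails; recursion stops.
Total rows emitted: 5.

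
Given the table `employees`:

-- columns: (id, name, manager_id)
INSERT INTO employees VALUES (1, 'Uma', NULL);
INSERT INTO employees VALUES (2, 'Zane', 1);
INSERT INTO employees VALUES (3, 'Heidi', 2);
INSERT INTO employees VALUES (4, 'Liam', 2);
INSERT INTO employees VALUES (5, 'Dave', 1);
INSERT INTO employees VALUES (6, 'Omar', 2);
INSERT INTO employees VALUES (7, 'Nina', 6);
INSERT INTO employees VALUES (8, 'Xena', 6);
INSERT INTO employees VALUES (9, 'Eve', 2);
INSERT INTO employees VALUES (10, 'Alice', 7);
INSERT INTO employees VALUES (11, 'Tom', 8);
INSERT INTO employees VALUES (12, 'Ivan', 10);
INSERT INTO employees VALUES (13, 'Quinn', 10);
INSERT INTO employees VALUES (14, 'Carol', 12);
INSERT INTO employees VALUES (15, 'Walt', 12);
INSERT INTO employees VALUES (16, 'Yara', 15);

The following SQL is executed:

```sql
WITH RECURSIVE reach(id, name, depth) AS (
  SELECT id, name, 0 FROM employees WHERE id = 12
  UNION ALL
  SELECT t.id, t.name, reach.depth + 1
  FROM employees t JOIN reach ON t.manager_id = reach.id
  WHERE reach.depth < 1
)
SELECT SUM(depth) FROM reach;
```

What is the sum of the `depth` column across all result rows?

Base: id=12 (Ivan) at depth 0.
Iteration 1: rows with manager_id in {12} -> Carol (id 14, depth 1), Walt (id 15, depth 1).
Iteration 2: depth < 1 fails for all current rows; recursion stops.
SUM(depth) = 0 + 1 + 1 = 2.

2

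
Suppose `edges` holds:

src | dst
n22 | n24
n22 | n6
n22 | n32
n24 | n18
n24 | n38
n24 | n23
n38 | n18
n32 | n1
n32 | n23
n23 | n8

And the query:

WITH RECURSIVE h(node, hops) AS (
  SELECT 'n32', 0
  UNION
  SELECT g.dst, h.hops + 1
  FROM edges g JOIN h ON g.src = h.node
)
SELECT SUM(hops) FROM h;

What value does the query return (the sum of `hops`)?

Base: (n32, hops=0).
Iteration 1: edges from {n32} -> (n1, hops=1), (n23, hops=1).
Iteration 2: edges from {n1,n23} -> (n8, hops=2).
Iteration 3: no outgoing edges from {n8}; recursion stops.
SUM(hops) = 0 + 1 + 1 + 2 = 4.

4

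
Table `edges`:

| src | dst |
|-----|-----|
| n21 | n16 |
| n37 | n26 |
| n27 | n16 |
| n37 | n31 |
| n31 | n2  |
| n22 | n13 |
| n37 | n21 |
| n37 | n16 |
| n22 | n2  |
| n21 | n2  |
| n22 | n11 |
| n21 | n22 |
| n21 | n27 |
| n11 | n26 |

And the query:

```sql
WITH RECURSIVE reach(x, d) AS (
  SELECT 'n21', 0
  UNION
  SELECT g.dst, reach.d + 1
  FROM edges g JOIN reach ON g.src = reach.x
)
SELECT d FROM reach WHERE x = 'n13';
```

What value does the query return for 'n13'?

2

Base: (n21, d=0).
Iteration 1: edges from {n21} -> (n16, d=1), (n2, d=1), (n22, d=1), (n27, d=1).
Iteration 2: edges from {n16,n2,n22,n27} -> (n11, d=2), (n13, d=2), (n16, d=2), (n2, d=2).
Iteration 3: edges from {n11,n13,n16,n2} -> (n26, d=3).
Iteration 4: no outgoing edges from {n26}; recursion stops.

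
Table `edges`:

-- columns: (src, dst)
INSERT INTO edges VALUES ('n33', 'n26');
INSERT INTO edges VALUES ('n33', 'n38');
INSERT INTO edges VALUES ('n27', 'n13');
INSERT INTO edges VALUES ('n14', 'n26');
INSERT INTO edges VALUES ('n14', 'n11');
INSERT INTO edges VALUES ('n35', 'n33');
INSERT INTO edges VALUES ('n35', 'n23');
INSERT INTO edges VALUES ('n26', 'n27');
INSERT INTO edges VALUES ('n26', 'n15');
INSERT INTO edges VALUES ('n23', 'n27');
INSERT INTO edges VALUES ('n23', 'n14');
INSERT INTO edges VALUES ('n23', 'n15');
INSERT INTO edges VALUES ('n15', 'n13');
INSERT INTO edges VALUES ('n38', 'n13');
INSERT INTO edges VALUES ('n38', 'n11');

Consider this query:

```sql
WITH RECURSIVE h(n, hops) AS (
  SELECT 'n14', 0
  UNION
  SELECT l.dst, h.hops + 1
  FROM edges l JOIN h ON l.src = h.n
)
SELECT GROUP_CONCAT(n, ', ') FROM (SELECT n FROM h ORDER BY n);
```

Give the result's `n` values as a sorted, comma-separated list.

Base: (n14, hops=0).
Iteration 1: edges from {n14} -> (n11, hops=1), (n26, hops=1).
Iteration 2: edges from {n11,n26} -> (n15, hops=2), (n27, hops=2).
Iteration 3: edges from {n15,n27} -> (n13, hops=3). [UNION drops 1 duplicate row(s)]
Iteration 4: no outgoing edges from {n13}; recursion stops.

n11, n13, n14, n15, n26, n27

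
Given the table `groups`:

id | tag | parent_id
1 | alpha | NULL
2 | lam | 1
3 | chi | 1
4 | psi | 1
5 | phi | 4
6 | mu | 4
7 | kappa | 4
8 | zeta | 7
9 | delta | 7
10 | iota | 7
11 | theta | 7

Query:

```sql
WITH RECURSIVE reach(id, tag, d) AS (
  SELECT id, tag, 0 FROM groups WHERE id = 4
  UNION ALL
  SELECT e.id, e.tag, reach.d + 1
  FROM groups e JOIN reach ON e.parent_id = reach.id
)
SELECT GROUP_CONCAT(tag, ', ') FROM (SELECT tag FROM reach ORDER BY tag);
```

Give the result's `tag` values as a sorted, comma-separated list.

delta, iota, kappa, mu, phi, psi, theta, zeta

Base: id=4 (psi) at d 0.
Iteration 1: rows with parent_id in {4} -> phi (id 5, d 1), mu (id 6, d 1), kappa (id 7, d 1).
Iteration 2: rows with parent_id in {5,6,7} -> zeta (id 8, d 2), delta (id 9, d 2), iota (id 10, d 2), theta (id 11, d 2).
Iteration 3: no rows with parent_id in {8,9,10,11}; recursion stops.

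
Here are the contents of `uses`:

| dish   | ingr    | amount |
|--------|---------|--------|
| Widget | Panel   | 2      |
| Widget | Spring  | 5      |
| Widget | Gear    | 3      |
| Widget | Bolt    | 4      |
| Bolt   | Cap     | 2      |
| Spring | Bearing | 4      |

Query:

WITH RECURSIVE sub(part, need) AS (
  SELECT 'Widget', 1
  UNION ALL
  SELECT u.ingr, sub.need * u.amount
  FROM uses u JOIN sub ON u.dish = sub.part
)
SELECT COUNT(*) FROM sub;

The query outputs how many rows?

Base: (Widget, need=1).
Iteration 1: components of {Widget} -> Bolt = 1*4 = 4, Gear = 1*3 = 3, Panel = 1*2 = 2, Spring = 1*5 = 5.
Iteration 2: components of {Bolt,Gear,Panel,Spring} -> Bearing = 5*4 = 20, Cap = 4*2 = 8.
Iteration 3: no further components; recursion stops.
Total rows emitted: 7.

7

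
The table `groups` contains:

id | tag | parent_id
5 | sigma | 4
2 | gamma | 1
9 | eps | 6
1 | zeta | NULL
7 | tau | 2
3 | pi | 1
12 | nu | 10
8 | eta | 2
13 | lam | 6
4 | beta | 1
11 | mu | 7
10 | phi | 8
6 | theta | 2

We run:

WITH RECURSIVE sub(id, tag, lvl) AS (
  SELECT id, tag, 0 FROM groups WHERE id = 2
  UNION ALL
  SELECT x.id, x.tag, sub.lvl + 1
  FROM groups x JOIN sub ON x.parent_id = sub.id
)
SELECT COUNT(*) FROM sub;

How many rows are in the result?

9

Base: id=2 (gamma) at lvl 0.
Iteration 1: rows with parent_id in {2} -> theta (id 6, lvl 1), tau (id 7, lvl 1), eta (id 8, lvl 1).
Iteration 2: rows with parent_id in {6,7,8} -> eps (id 9, lvl 2), phi (id 10, lvl 2), mu (id 11, lvl 2), lam (id 13, lvl 2).
Iteration 3: rows with parent_id in {9,10,11,13} -> nu (id 12, lvl 3).
Iteration 4: no rows with parent_id in {12}; recursion stops.
Total rows emitted: 9.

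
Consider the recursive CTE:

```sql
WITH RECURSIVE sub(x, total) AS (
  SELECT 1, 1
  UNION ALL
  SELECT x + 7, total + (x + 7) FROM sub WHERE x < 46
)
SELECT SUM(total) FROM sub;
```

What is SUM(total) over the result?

624

Base: x=1, total=1.
Iteration 1: 1 < 46 holds -> x = 1 + 7 = 8, total = 1 + 8 = 9.
Iteration 2: 8 < 46 holds -> x = 8 + 7 = 15, total = 9 + 15 = 24.
Iteration 3: 15 < 46 holds -> x = 15 + 7 = 22, total = 24 + 22 = 46.
Iteration 4: 22 < 46 holds -> x = 22 + 7 = 29, total = 46 + 29 = 75.
Iteration 5: 29 < 46 holds -> x = 29 + 7 = 36, total = 75 + 36 = 111.
Iteration 6: 36 < 46 holds -> x = 36 + 7 = 43, total = 111 + 43 = 154.
Iteration 7: 43 < 46 holds -> x = 43 + 7 = 50, total = 154 + 50 = 204.
Iteration 8: 50 < 46 fails; recursion stops.
SUM(total) = 1 + 9 + 24 + 46 + 75 + 111 + 154 + 204 = 624.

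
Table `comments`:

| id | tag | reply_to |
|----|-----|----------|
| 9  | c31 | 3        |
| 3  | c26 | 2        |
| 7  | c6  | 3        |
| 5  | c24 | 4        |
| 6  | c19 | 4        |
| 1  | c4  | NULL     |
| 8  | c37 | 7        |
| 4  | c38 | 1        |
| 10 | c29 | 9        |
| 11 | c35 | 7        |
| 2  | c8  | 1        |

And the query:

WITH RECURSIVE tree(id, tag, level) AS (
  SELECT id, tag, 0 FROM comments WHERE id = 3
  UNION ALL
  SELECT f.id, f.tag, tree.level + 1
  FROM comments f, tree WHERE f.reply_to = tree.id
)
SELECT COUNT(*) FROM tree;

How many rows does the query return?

6

Base: id=3 (c26) at level 0.
Iteration 1: rows with reply_to in {3} -> c6 (id 7, level 1), c31 (id 9, level 1).
Iteration 2: rows with reply_to in {7,9} -> c37 (id 8, level 2), c29 (id 10, level 2), c35 (id 11, level 2).
Iteration 3: no rows with reply_to in {8,10,11}; recursion stops.
Total rows emitted: 6.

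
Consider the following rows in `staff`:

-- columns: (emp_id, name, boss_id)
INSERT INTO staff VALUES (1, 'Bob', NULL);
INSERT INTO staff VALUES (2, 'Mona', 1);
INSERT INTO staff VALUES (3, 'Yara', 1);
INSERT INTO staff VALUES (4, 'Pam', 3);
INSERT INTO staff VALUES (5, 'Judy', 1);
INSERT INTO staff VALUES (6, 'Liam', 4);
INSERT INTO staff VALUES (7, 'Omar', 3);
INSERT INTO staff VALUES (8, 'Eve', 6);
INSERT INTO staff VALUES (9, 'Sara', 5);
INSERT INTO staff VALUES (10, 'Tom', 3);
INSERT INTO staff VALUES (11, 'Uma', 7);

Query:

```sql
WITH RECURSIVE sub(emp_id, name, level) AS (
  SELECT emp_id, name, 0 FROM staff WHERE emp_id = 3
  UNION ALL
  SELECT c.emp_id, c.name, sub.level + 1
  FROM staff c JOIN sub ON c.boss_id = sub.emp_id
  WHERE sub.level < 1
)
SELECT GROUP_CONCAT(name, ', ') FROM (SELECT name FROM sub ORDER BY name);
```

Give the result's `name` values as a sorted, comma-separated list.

Omar, Pam, Tom, Yara

Base: emp_id=3 (Yara) at level 0.
Iteration 1: rows with boss_id in {3} -> Pam (id 4, level 1), Omar (id 7, level 1), Tom (id 10, level 1).
Iteration 2: level < 1 fails for all current rows; recursion stops.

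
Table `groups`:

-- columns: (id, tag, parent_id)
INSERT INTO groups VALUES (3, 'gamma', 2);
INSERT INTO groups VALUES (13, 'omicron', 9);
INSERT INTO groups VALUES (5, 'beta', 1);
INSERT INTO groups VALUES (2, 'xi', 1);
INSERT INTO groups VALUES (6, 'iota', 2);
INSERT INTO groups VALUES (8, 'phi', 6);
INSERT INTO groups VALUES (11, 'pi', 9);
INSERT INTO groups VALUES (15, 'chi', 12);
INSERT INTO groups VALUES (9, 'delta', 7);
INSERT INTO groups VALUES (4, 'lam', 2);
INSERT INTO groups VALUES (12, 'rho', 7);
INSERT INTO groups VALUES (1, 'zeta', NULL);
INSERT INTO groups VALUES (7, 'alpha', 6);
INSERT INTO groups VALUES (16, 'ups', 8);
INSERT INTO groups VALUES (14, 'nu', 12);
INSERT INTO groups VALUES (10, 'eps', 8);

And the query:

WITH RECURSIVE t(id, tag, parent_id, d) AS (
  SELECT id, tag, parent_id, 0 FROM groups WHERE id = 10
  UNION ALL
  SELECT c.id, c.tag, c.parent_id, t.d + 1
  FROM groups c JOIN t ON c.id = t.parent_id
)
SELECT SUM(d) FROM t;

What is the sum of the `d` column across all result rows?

Base: id=10 (eps), parent_id=8, d 0.
Iteration 1: join on id=8 -> phi (id 8, parent_id=6, d 1).
Iteration 2: join on id=6 -> iota (id 6, parent_id=2, d 2).
Iteration 3: join on id=2 -> xi (id 2, parent_id=1, d 3).
Iteration 4: join on id=1 -> zeta (id 1, parent_id=NULL, d 4).
Iteration 5: parent_id is NULL; no match; recursion stops.
SUM(d) = 0 + 1 + 2 + 3 + 4 = 10.

10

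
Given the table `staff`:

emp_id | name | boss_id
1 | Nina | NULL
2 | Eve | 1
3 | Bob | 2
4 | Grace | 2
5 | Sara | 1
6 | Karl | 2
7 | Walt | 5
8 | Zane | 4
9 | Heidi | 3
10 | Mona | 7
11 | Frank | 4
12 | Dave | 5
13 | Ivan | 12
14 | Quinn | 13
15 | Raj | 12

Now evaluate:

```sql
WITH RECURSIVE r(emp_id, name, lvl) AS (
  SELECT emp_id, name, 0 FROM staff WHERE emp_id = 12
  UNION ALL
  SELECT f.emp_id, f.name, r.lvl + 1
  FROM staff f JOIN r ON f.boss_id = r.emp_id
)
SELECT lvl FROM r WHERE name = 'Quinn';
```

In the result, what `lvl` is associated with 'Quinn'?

Base: emp_id=12 (Dave) at lvl 0.
Iteration 1: rows with boss_id in {12} -> Ivan (id 13, lvl 1), Raj (id 15, lvl 1).
Iteration 2: rows with boss_id in {13,15} -> Quinn (id 14, lvl 2).
Iteration 3: no rows with boss_id in {14}; recursion stops.

2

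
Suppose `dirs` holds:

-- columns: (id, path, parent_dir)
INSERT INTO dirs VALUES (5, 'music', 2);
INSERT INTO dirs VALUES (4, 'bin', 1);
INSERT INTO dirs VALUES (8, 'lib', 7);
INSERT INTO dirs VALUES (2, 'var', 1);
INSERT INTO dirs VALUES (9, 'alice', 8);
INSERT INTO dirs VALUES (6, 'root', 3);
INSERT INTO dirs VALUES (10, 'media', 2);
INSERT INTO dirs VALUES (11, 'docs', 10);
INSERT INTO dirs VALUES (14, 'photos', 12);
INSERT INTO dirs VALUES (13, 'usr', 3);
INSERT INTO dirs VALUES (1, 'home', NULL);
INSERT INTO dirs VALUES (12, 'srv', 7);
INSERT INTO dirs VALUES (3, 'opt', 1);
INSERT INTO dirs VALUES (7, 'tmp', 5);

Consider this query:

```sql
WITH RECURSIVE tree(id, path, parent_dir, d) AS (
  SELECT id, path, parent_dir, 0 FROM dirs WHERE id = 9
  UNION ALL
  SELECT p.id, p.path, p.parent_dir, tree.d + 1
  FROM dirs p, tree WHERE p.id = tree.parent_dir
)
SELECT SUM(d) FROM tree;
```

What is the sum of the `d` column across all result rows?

15

Base: id=9 (alice), parent_dir=8, d 0.
Iteration 1: join on id=8 -> lib (id 8, parent_dir=7, d 1).
Iteration 2: join on id=7 -> tmp (id 7, parent_dir=5, d 2).
Iteration 3: join on id=5 -> music (id 5, parent_dir=2, d 3).
Iteration 4: join on id=2 -> var (id 2, parent_dir=1, d 4).
Iteration 5: join on id=1 -> home (id 1, parent_dir=NULL, d 5).
Iteration 6: parent_dir is NULL; no match; recursion stops.
SUM(d) = 0 + 1 + 2 + 3 + 4 + 5 = 15.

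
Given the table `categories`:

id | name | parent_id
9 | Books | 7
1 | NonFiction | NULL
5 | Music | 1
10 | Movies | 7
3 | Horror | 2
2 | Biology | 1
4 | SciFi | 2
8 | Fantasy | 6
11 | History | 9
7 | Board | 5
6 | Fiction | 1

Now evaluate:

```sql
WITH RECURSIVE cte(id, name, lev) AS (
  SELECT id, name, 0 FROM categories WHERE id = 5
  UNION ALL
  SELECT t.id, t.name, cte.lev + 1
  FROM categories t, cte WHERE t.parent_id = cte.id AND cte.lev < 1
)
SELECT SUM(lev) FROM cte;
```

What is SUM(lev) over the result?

1

Base: id=5 (Music) at lev 0.
Iteration 1: rows with parent_id in {5} -> Board (id 7, lev 1).
Iteration 2: lev < 1 fails for all current rows; recursion stops.
SUM(lev) = 0 + 1 = 1.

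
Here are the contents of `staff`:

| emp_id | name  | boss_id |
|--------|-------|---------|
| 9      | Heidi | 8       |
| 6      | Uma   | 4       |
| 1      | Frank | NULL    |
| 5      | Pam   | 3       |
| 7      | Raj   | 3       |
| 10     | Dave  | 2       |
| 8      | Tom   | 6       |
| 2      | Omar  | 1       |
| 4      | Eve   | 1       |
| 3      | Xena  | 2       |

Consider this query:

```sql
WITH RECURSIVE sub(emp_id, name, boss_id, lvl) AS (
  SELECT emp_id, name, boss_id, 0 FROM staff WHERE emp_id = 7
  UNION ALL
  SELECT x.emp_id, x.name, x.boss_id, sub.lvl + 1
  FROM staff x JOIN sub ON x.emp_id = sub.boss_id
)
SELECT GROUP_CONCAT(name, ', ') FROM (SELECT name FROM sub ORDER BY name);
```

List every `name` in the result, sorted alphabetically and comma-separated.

Base: emp_id=7 (Raj), boss_id=3, lvl 0.
Iteration 1: join on emp_id=3 -> Xena (id 3, boss_id=2, lvl 1).
Iteration 2: join on emp_id=2 -> Omar (id 2, boss_id=1, lvl 2).
Iteration 3: join on emp_id=1 -> Frank (id 1, boss_id=NULL, lvl 3).
Iteration 4: boss_id is NULL; no match; recursion stops.

Frank, Omar, Raj, Xena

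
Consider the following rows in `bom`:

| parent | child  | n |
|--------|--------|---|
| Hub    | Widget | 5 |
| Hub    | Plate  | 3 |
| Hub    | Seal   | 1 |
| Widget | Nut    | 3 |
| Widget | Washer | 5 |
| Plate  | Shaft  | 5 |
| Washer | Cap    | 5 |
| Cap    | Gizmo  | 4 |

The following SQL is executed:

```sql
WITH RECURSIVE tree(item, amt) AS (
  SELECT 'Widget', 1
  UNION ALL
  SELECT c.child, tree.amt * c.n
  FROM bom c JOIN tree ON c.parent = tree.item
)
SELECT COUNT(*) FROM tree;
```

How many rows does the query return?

Base: (Widget, amt=1).
Iteration 1: components of {Widget} -> Nut = 1*3 = 3, Washer = 1*5 = 5.
Iteration 2: components of {Nut,Washer} -> Cap = 5*5 = 25.
Iteration 3: components of {Cap} -> Gizmo = 25*4 = 100.
Iteration 4: no further components; recursion stops.
Total rows emitted: 5.

5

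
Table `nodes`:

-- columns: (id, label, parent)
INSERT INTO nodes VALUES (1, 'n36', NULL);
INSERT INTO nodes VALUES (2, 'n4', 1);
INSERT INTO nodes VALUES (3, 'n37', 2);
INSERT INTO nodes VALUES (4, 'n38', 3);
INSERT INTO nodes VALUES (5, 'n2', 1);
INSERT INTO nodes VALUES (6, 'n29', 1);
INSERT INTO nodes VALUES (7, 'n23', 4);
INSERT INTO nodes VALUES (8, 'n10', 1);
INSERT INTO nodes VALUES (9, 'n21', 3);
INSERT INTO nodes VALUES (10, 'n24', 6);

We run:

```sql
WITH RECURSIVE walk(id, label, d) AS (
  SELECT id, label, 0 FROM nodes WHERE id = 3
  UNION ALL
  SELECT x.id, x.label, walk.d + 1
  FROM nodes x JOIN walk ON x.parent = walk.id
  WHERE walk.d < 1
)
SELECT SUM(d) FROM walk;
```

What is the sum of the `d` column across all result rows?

2

Base: id=3 (n37) at d 0.
Iteration 1: rows with parent in {3} -> n38 (id 4, d 1), n21 (id 9, d 1).
Iteration 2: d < 1 fails for all current rows; recursion stops.
SUM(d) = 0 + 1 + 1 = 2.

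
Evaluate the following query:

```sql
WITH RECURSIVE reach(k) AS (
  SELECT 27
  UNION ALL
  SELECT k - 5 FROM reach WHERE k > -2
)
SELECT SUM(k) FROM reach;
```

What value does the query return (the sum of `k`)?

Base: k=27.
Iteration 1: 27 > -2 holds -> k = 27 - 5 = 22.
Iteration 2: 22 > -2 holds -> k = 22 - 5 = 17.
Iteration 3: 17 > -2 holds -> k = 17 - 5 = 12.
Iteration 4: 12 > -2 holds -> k = 12 - 5 = 7.
Iteration 5: 7 > -2 holds -> k = 7 - 5 = 2.
Iteration 6: 2 > -2 holds -> k = 2 - 5 = -3.
Iteration 7: -3 > -2 fails; recursion stops.
SUM(k) = 27 + 22 + 17 + 12 + 7 + 2 + -3 = 84.

84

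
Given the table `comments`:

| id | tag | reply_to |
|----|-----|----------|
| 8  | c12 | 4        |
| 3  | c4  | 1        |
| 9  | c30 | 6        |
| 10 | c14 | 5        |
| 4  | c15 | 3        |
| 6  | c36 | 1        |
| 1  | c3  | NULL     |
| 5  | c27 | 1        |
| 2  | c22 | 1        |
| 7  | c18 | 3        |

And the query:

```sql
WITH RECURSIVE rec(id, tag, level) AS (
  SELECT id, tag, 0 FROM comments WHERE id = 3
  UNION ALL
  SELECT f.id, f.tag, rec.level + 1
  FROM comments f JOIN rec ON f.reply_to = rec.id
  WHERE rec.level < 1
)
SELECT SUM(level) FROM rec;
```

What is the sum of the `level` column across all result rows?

2

Base: id=3 (c4) at level 0.
Iteration 1: rows with reply_to in {3} -> c15 (id 4, level 1), c18 (id 7, level 1).
Iteration 2: level < 1 fails for all current rows; recursion stops.
SUM(level) = 0 + 1 + 1 = 2.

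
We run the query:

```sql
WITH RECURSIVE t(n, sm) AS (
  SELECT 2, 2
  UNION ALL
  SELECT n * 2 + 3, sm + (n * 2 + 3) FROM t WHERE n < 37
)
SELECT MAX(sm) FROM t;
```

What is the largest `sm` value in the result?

63

Base: n=2, sm=2.
Iteration 1: 2 < 37 holds -> n = 2 * 2 + 3 = 7, sm = 2 + 7 = 9.
Iteration 2: 7 < 37 holds -> n = 7 * 2 + 3 = 17, sm = 9 + 17 = 26.
Iteration 3: 17 < 37 holds -> n = 17 * 2 + 3 = 37, sm = 26 + 37 = 63.
Iteration 4: 37 < 37 fails; recursion stops.
sm values: 2, 9, 26, 63; the maximum is 63.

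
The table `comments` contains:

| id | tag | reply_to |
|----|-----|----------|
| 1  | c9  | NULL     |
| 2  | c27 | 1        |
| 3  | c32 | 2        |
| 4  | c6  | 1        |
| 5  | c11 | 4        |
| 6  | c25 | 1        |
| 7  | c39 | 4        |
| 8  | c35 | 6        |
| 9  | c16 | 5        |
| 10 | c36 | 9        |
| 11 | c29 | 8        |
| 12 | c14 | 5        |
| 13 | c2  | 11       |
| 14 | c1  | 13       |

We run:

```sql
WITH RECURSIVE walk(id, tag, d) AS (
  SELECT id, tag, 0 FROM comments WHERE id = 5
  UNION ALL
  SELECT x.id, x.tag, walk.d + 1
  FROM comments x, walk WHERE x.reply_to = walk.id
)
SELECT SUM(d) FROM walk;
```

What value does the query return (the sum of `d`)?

4

Base: id=5 (c11) at d 0.
Iteration 1: rows with reply_to in {5} -> c16 (id 9, d 1), c14 (id 12, d 1).
Iteration 2: rows with reply_to in {9,12} -> c36 (id 10, d 2).
Iteration 3: no rows with reply_to in {10}; recursion stops.
SUM(d) = 0 + 1 + 1 + 2 = 4.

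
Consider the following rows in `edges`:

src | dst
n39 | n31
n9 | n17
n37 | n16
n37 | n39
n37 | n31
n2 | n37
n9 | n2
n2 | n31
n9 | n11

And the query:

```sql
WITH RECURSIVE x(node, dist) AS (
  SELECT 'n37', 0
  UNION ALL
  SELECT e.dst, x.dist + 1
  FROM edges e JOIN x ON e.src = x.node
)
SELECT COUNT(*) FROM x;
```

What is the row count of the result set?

Base: (n37, dist=0).
Iteration 1: edges from {n37} -> (n16, dist=1), (n31, dist=1), (n39, dist=1).
Iteration 2: edges from {n16,n31,n39} -> (n31, dist=2).
Iteration 3: no outgoing edges from {n31}; recursion stops.
Total rows emitted: 5.

5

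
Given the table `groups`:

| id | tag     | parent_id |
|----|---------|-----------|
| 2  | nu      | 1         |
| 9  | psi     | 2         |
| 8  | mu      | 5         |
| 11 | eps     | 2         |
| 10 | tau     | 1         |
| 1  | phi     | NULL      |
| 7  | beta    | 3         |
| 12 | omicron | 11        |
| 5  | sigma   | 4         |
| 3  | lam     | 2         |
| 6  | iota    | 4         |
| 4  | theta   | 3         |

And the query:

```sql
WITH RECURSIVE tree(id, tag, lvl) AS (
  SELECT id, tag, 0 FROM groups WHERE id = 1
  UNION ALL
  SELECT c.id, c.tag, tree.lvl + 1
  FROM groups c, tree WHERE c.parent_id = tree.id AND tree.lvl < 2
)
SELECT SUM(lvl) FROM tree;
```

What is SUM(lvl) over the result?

8

Base: id=1 (phi) at lvl 0.
Iteration 1: rows with parent_id in {1} -> nu (id 2, lvl 1), tau (id 10, lvl 1).
Iteration 2: rows with parent_id in {2,10} -> lam (id 3, lvl 2), psi (id 9, lvl 2), eps (id 11, lvl 2).
Iteration 3: lvl < 2 fails for all current rows; recursion stops.
SUM(lvl) = 0 + 1 + 1 + 2 + 2 + 2 = 8.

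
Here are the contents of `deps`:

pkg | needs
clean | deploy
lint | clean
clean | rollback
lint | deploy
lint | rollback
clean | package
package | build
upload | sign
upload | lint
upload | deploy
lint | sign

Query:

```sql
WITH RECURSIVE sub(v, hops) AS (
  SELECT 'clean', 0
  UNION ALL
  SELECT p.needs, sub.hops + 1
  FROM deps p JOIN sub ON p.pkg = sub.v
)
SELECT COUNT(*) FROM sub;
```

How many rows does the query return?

5

Base: (clean, hops=0).
Iteration 1: edges from {clean} -> (deploy, hops=1), (package, hops=1), (rollback, hops=1).
Iteration 2: edges from {deploy,package,rollback} -> (build, hops=2).
Iteration 3: no outgoing edges from {build}; recursion stops.
Total rows emitted: 5.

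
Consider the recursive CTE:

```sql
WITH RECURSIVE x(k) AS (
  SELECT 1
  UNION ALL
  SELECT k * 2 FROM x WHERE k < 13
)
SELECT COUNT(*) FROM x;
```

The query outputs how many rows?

5

Base: k=1.
Iteration 1: 1 < 13 holds -> k = 1 * 2 = 2.
Iteration 2: 2 < 13 holds -> k = 2 * 2 = 4.
Iteration 3: 4 < 13 holds -> k = 4 * 2 = 8.
Iteration 4: 8 < 13 holds -> k = 8 * 2 = 16.
Iteration 5: 16 < 13 fails; recursion stops.
Total rows emitted: 5.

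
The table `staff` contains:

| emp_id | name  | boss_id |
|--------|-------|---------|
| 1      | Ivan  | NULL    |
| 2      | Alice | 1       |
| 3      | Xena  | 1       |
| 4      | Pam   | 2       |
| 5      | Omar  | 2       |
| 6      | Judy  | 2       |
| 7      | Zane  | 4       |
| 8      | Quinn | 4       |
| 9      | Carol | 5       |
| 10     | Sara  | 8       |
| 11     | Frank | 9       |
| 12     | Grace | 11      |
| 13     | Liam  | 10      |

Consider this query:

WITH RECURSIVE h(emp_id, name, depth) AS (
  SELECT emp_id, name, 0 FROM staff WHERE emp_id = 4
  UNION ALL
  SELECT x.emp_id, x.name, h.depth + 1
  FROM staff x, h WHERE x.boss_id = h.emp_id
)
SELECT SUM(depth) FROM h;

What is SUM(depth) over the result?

7

Base: emp_id=4 (Pam) at depth 0.
Iteration 1: rows with boss_id in {4} -> Zane (id 7, depth 1), Quinn (id 8, depth 1).
Iteration 2: rows with boss_id in {7,8} -> Sara (id 10, depth 2).
Iteration 3: rows with boss_id in {10} -> Liam (id 13, depth 3).
Iteration 4: no rows with boss_id in {13}; recursion stops.
SUM(depth) = 0 + 1 + 1 + 2 + 3 = 7.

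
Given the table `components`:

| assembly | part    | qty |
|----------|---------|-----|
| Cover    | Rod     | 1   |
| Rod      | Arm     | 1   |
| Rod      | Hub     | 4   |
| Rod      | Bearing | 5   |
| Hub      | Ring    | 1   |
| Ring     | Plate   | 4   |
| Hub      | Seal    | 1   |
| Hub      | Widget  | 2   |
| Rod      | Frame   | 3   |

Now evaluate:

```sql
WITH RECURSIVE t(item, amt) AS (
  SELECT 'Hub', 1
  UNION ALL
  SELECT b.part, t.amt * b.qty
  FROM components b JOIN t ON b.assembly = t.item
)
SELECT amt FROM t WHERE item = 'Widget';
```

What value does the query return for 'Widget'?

2

Base: (Hub, amt=1).
Iteration 1: components of {Hub} -> Ring = 1*1 = 1, Seal = 1*1 = 1, Widget = 1*2 = 2.
Iteration 2: components of {Ring,Seal,Widget} -> Plate = 1*4 = 4.
Iteration 3: no further components; recursion stops.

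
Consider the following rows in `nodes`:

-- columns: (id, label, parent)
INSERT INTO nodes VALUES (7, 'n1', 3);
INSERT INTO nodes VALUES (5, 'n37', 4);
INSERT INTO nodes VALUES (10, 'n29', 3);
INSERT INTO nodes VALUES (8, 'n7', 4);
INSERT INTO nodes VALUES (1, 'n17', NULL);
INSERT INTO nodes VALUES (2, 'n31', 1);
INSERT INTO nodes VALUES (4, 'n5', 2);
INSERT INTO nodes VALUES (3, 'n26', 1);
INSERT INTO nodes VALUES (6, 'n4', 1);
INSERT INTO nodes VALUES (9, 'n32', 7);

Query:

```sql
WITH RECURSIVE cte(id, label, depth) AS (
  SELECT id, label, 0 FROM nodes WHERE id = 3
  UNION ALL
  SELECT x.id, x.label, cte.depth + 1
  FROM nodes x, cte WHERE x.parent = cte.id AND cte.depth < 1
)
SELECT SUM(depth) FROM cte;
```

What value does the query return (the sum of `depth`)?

Base: id=3 (n26) at depth 0.
Iteration 1: rows with parent in {3} -> n1 (id 7, depth 1), n29 (id 10, depth 1).
Iteration 2: depth < 1 fails for all current rows; recursion stops.
SUM(depth) = 0 + 1 + 1 = 2.

2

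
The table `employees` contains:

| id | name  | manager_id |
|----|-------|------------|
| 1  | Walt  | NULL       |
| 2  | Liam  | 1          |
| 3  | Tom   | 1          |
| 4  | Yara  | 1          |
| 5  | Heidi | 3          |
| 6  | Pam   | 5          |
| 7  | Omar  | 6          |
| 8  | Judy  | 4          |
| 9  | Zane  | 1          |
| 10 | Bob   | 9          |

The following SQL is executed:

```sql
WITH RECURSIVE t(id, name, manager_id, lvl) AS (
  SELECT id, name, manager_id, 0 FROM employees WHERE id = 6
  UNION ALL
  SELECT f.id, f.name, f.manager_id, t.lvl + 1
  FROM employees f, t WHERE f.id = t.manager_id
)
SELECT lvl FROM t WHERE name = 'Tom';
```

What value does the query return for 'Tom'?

Base: id=6 (Pam), manager_id=5, lvl 0.
Iteration 1: join on id=5 -> Heidi (id 5, manager_id=3, lvl 1).
Iteration 2: join on id=3 -> Tom (id 3, manager_id=1, lvl 2).
Iteration 3: join on id=1 -> Walt (id 1, manager_id=NULL, lvl 3).
Iteration 4: manager_id is NULL; no match; recursion stops.

2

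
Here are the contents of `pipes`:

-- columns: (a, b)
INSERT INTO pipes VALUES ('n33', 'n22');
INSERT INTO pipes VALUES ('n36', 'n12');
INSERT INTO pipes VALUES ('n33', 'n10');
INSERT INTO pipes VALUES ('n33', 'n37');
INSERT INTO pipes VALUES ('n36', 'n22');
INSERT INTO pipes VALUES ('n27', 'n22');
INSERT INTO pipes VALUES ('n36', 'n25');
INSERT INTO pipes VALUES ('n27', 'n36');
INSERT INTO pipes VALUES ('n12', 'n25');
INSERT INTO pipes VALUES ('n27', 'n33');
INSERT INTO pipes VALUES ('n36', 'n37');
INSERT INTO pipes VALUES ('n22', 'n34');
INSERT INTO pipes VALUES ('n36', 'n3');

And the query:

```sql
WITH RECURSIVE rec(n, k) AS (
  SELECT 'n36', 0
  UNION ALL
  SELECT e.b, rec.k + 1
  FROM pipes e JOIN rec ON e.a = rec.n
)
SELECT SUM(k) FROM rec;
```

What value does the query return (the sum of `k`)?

Base: (n36, k=0).
Iteration 1: edges from {n36} -> (n12, k=1), (n22, k=1), (n25, k=1), (n3, k=1), (n37, k=1).
Iteration 2: edges from {n12,n22,n25,n3,n37} -> (n25, k=2), (n34, k=2).
Iteration 3: no outgoing edges from {n25,n34}; recursion stops.
SUM(k) = 0 + 1 + 1 + 1 + 1 + 1 + 2 + 2 = 9.

9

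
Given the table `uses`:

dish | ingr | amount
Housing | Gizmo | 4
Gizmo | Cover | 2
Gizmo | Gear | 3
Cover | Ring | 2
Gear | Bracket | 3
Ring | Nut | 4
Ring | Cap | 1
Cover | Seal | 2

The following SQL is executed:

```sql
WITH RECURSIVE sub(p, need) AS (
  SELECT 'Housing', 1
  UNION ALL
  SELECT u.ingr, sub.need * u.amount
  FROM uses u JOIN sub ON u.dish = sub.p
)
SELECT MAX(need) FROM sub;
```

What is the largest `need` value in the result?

Base: (Housing, need=1).
Iteration 1: components of {Housing} -> Gizmo = 1*4 = 4.
Iteration 2: components of {Gizmo} -> Cover = 4*2 = 8, Gear = 4*3 = 12.
Iteration 3: components of {Cover,Gear} -> Bracket = 12*3 = 36, Ring = 8*2 = 16, Seal = 8*2 = 16.
Iteration 4: components of {Bracket,Ring,Seal} -> Cap = 16*1 = 16, Nut = 16*4 = 64.
Iteration 5: no further components; recursion stops.
need values: 1, 4, 8, 12, 16, 16, 36, 64, 16; the maximum is 64.

64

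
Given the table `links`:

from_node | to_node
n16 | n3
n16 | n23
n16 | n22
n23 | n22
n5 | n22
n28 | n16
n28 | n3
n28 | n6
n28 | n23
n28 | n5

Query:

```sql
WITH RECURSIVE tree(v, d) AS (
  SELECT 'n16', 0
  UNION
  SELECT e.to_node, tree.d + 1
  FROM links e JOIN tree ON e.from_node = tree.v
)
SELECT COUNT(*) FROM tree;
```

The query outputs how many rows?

Base: (n16, d=0).
Iteration 1: edges from {n16} -> (n22, d=1), (n23, d=1), (n3, d=1).
Iteration 2: edges from {n22,n23,n3} -> (n22, d=2).
Iteration 3: no outgoing edges from {n22}; recursion stops.
Total rows emitted: 5.

5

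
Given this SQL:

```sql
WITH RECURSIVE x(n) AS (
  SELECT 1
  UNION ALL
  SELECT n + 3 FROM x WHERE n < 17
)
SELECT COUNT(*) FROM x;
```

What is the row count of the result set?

7

Base: n=1.
Iteration 1: 1 < 17 holds -> n = 1 + 3 = 4.
Iteration 2: 4 < 17 holds -> n = 4 + 3 = 7.
Iteration 3: 7 < 17 holds -> n = 7 + 3 = 10.
Iteration 4: 10 < 17 holds -> n = 10 + 3 = 13.
Iteration 5: 13 < 17 holds -> n = 13 + 3 = 16.
Iteration 6: 16 < 17 holds -> n = 16 + 3 = 19.
Iteration 7: 19 < 17 fails; recursion stops.
Total rows emitted: 7.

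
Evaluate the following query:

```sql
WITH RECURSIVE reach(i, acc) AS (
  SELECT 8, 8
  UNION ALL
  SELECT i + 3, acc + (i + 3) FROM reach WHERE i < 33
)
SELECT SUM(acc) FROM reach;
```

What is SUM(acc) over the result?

935

Base: i=8, acc=8.
Iteration 1: 8 < 33 holds -> i = 8 + 3 = 11, acc = 8 + 11 = 19.
Iteration 2: 11 < 33 holds -> i = 11 + 3 = 14, acc = 19 + 14 = 33.
Iteration 3: 14 < 33 holds -> i = 14 + 3 = 17, acc = 33 + 17 = 50.
Iteration 4: 17 < 33 holds -> i = 17 + 3 = 20, acc = 50 + 20 = 70.
Iteration 5: 20 < 33 holds -> i = 20 + 3 = 23, acc = 70 + 23 = 93.
Iteration 6: 23 < 33 holds -> i = 23 + 3 = 26, acc = 93 + 26 = 119.
Iteration 7: 26 < 33 holds -> i = 26 + 3 = 29, acc = 119 + 29 = 148.
Iteration 8: 29 < 33 holds -> i = 29 + 3 = 32, acc = 148 + 32 = 180.
Iteration 9: 32 < 33 holds -> i = 32 + 3 = 35, acc = 180 + 35 = 215.
Iteration 10: 35 < 33 fails; recursion stops.
SUM(acc) = 8 + 19 + 33 + 50 + 70 + 93 + 119 + 148 + 180 + 215 = 935.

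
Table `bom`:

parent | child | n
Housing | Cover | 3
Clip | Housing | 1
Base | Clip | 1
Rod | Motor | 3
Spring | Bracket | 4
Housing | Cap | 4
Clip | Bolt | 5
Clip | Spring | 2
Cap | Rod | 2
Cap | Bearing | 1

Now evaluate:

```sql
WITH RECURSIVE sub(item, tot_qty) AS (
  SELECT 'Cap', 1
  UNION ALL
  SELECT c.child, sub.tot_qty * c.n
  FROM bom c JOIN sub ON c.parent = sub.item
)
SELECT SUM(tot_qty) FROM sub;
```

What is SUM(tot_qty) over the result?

10

Base: (Cap, tot_qty=1).
Iteration 1: components of {Cap} -> Bearing = 1*1 = 1, Rod = 1*2 = 2.
Iteration 2: components of {Bearing,Rod} -> Motor = 2*3 = 6.
Iteration 3: no further components; recursion stops.
SUM(tot_qty) = 1 + 2 + 1 + 6 = 10.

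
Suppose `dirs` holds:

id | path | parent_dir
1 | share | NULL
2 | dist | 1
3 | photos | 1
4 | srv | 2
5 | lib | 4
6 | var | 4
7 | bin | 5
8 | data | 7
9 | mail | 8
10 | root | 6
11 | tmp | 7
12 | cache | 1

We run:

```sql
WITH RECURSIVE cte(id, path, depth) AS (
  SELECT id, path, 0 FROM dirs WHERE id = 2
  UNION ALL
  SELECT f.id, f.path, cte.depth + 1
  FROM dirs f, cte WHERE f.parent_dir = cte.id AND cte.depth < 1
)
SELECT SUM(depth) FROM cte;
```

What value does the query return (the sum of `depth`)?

Base: id=2 (dist) at depth 0.
Iteration 1: rows with parent_dir in {2} -> srv (id 4, depth 1).
Iteration 2: depth < 1 fails for all current rows; recursion stops.
SUM(depth) = 0 + 1 = 1.

1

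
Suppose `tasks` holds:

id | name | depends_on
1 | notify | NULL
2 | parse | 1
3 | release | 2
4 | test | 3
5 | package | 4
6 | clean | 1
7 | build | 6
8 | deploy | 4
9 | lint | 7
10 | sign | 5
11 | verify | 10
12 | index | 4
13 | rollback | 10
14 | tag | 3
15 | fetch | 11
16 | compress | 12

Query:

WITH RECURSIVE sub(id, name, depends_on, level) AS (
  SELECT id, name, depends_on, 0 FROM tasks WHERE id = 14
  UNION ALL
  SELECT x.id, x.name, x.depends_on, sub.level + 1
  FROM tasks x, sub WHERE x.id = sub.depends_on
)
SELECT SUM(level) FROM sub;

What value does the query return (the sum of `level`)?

6

Base: id=14 (tag), depends_on=3, level 0.
Iteration 1: join on id=3 -> release (id 3, depends_on=2, level 1).
Iteration 2: join on id=2 -> parse (id 2, depends_on=1, level 2).
Iteration 3: join on id=1 -> notify (id 1, depends_on=NULL, level 3).
Iteration 4: depends_on is NULL; no match; recursion stops.
SUM(level) = 0 + 1 + 2 + 3 = 6.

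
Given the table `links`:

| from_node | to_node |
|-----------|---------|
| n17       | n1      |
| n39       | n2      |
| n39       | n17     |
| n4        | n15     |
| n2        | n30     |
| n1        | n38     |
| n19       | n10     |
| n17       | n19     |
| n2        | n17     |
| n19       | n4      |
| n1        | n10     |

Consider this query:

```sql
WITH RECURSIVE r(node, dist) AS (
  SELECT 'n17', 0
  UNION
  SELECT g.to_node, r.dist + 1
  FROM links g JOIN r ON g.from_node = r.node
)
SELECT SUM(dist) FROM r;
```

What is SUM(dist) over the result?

Base: (n17, dist=0).
Iteration 1: edges from {n17} -> (n1, dist=1), (n19, dist=1).
Iteration 2: edges from {n1,n19} -> (n10, dist=2), (n38, dist=2), (n4, dist=2). [UNION drops 1 duplicate row(s)]
Iteration 3: edges from {n10,n38,n4} -> (n15, dist=3).
Iteration 4: no outgoing edges from {n15}; recursion stops.
SUM(dist) = 0 + 1 + 1 + 2 + 2 + 2 + 3 = 11.

11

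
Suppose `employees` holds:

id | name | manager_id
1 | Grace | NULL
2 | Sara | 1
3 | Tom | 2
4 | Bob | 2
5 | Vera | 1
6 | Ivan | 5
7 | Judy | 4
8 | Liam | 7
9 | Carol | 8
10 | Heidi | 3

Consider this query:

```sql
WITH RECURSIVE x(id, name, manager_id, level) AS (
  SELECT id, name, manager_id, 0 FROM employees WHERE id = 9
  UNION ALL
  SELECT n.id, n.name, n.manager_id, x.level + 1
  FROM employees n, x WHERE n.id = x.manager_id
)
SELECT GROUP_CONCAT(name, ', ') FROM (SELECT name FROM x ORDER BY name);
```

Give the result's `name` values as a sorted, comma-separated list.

Base: id=9 (Carol), manager_id=8, level 0.
Iteration 1: join on id=8 -> Liam (id 8, manager_id=7, level 1).
Iteration 2: join on id=7 -> Judy (id 7, manager_id=4, level 2).
Iteration 3: join on id=4 -> Bob (id 4, manager_id=2, level 3).
Iteration 4: join on id=2 -> Sara (id 2, manager_id=1, level 4).
Iteration 5: join on id=1 -> Grace (id 1, manager_id=NULL, level 5).
Iteration 6: manager_id is NULL; no match; recursion stops.

Bob, Carol, Grace, Judy, Liam, Sara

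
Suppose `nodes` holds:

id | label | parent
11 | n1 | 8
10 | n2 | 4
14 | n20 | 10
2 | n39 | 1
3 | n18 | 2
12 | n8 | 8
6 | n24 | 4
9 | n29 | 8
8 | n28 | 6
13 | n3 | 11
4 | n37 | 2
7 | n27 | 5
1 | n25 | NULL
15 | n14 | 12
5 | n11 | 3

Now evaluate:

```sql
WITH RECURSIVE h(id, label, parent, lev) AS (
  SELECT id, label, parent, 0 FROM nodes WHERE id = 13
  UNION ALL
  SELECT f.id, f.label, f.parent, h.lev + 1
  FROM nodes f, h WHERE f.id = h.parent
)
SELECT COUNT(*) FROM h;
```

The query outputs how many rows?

7

Base: id=13 (n3), parent=11, lev 0.
Iteration 1: join on id=11 -> n1 (id 11, parent=8, lev 1).
Iteration 2: join on id=8 -> n28 (id 8, parent=6, lev 2).
Iteration 3: join on id=6 -> n24 (id 6, parent=4, lev 3).
Iteration 4: join on id=4 -> n37 (id 4, parent=2, lev 4).
Iteration 5: join on id=2 -> n39 (id 2, parent=1, lev 5).
Iteration 6: join on id=1 -> n25 (id 1, parent=NULL, lev 6).
Iteration 7: parent is NULL; no match; recursion stops.
Total rows emitted: 7.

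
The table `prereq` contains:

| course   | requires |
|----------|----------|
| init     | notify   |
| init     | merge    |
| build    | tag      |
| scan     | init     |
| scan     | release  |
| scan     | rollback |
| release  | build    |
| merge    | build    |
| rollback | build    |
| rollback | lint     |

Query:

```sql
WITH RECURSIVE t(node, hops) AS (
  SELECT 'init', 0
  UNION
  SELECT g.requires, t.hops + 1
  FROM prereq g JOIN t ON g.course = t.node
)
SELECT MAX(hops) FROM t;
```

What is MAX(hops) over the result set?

3

Base: (init, hops=0).
Iteration 1: edges from {init} -> (merge, hops=1), (notify, hops=1).
Iteration 2: edges from {merge,notify} -> (build, hops=2).
Iteration 3: edges from {build} -> (tag, hops=3).
Iteration 4: no outgoing edges from {tag}; recursion stops.
hops values: 0, 1, 1, 2, 3; the maximum is 3.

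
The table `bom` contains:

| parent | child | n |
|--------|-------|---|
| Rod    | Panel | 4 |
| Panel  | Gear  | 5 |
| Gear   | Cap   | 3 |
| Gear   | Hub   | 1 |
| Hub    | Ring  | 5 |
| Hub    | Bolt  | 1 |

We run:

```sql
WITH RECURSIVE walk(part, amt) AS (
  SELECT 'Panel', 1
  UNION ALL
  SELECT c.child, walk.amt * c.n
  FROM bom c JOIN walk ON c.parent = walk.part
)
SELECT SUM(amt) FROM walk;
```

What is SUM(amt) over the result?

56

Base: (Panel, amt=1).
Iteration 1: components of {Panel} -> Gear = 1*5 = 5.
Iteration 2: components of {Gear} -> Cap = 5*3 = 15, Hub = 5*1 = 5.
Iteration 3: components of {Cap,Hub} -> Bolt = 5*1 = 5, Ring = 5*5 = 25.
Iteration 4: no further components; recursion stops.
SUM(amt) = 1 + 5 + 15 + 5 + 25 + 5 = 56.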